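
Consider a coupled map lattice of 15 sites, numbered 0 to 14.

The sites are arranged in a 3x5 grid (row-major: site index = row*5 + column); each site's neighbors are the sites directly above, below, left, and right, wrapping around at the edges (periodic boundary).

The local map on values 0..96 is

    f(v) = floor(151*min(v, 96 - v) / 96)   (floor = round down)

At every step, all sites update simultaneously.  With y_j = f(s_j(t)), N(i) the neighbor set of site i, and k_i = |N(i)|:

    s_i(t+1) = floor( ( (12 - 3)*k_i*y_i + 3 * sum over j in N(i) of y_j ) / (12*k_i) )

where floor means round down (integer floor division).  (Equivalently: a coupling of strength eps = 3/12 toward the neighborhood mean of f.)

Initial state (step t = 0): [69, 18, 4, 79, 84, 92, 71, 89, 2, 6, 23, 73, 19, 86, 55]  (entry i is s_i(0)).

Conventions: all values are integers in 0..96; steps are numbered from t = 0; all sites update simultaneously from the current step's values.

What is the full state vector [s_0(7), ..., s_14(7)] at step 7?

Simulating step by step:
t=0: [69, 18, 4, 79, 84, 92, 71, 89, 2, 6, 23, 73, 19, 86, 55]
t=1: [37, 28, 10, 22, 22, 12, 34, 13, 6, 12, 36, 35, 26, 18, 52]
t=2: [53, 44, 19, 30, 36, 25, 48, 22, 13, 21, 54, 53, 37, 30, 60]
t=3: [64, 66, 34, 44, 54, 44, 69, 36, 25, 35, 63, 67, 54, 46, 54]
t=4: [52, 47, 54, 66, 64, 64, 45, 54, 45, 56, 52, 46, 63, 69, 64]
t=5: [66, 72, 64, 49, 51, 54, 68, 65, 66, 60, 66, 70, 53, 45, 51]
t=6: [49, 39, 51, 69, 67, 61, 44, 49, 50, 57, 49, 42, 63, 68, 67]
t=7: [69, 63, 66, 45, 47, 58, 67, 71, 67, 59, 69, 65, 54, 46, 47]

Answer: [69, 63, 66, 45, 47, 58, 67, 71, 67, 59, 69, 65, 54, 46, 47]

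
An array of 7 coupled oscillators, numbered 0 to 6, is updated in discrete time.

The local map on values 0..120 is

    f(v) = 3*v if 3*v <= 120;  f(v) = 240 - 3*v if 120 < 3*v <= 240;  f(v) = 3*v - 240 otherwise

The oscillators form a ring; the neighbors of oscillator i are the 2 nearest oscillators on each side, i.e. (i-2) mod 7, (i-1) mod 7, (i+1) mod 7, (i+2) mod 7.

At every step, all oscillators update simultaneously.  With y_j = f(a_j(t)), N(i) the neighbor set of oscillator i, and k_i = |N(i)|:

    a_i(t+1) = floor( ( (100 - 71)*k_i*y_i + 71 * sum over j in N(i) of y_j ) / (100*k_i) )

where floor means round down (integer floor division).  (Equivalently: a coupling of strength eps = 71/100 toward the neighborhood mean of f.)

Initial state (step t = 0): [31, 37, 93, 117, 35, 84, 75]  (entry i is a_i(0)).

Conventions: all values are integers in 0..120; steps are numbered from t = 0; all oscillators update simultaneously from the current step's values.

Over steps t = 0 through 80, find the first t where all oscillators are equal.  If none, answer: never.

Answer: 26
Key observation: Synchronization is absorbing here: once all oscillators are equal they stay equal, and step 26 is the first all-equal step.

Derivation:
t=0: [31, 37, 93, 117, 35, 84, 75]  (not all equal)
t=1: [58, 77, 85, 79, 61, 60, 61]  (not all equal)
t=2: [44, 27, 28, 25, 40, 49, 50]  (not all equal)
t=3: [93, 86, 92, 88, 95, 96, 97]  (not all equal)
t=4: [38, 31, 32, 33, 41, 42, 41]  (not all equal)
t=5: [107, 102, 102, 103, 109, 112, 111]  (not all equal)
t=6: [80, 73, 72, 75, 82, 86, 85]  (not all equal)
t=7: [13, 15, 14, 16, 14, 11, 12]  (not all equal)
t=8: [39, 42, 43, 42, 40, 38, 38]  (not all equal)
t=9: [114, 114, 114, 114, 115, 115, 115]  (not all equal)
t=10: [103, 102, 102, 103, 103, 103, 103]  (not all equal)
t=11: [67, 67, 67, 67, 68, 69, 68]  (not all equal)
t=12: [37, 38, 38, 37, 36, 36, 36]  (not all equal)
t=13: [111, 111, 111, 111, 109, 109, 109]  (not all equal)
t=14: [90, 91, 91, 90, 89, 89, 89]  (not all equal)
t=15: [30, 30, 30, 30, 28, 28, 28]  (not all equal)
t=16: [87, 88, 88, 87, 86, 86, 86]  (not all equal)
t=17: [21, 21, 21, 21, 19, 19, 19]  (not all equal)
t=18: [60, 61, 61, 60, 59, 59, 59]  (not all equal)
t=19: [60, 59, 59, 60, 61, 61, 61]  (not all equal)
t=20: [60, 60, 60, 60, 58, 58, 58]  (not all equal)
t=21: [62, 61, 61, 62, 63, 63, 63]  (not all equal)
t=22: [54, 54, 54, 54, 52, 52, 52]  (not all equal)
t=23: [80, 79, 79, 80, 81, 81, 81]  (not all equal)
t=24: [2, 1, 1, 2, 2, 1, 2]  (not all equal)
t=25: [4, 4, 4, 4, 4, 5, 4]  (not all equal)
t=26: [12, 12, 12, 12, 12, 12, 12]  (all equal)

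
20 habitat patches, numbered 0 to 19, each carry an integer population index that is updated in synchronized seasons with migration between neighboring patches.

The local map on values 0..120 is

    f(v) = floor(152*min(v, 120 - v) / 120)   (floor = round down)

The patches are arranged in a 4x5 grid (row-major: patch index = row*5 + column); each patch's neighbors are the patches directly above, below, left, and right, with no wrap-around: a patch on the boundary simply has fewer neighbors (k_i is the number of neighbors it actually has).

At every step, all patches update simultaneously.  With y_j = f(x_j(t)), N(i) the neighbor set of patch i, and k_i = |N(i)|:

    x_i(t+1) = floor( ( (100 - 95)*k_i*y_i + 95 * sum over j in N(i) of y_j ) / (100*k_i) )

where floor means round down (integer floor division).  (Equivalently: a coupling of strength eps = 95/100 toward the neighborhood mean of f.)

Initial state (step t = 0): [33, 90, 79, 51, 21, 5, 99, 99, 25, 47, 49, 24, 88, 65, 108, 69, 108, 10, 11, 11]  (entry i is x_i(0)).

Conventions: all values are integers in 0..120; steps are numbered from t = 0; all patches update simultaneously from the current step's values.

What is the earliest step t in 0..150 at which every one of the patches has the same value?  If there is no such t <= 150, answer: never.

Answer: never
Key observation: The state at step 24 reappears at step 28 — the system is in a cycle of period 4 from step 24 on.  No step 0..28 is synchronized, and the cycle repeats forever, so no step up to 150 (or ever) has all patches equal.

Derivation:
t=0: [33, 90, 79, 51, 21, 5, 99, 99, 25, 47, 49, 24, 88, 65, 108, 69, 108, 10, 11, 11]  (not all equal)
t=1: [22, 39, 43, 37, 59, 41, 25, 36, 53, 25, 34, 35, 34, 26, 45, 39, 34, 22, 30, 13]  (not all equal)
t=2: [48, 37, 47, 64, 40, 34, 46, 48, 39, 64, 47, 40, 37, 50, 27, 43, 40, 40, 25, 45]  (not all equal)
t=3: [45, 58, 58, 53, 69, 58, 50, 53, 64, 45, 49, 53, 55, 41, 61, 54, 51, 42, 55, 33]  (not all equal)
t=4: [72, 64, 69, 68, 62, 61, 69, 68, 60, 68, 68, 64, 59, 69, 50, 63, 62, 66, 49, 69]  (not all equal)
t=5: [71, 63, 66, 70, 65, 63, 69, 69, 65, 70, 71, 69, 67, 68, 64, 69, 70, 69, 65, 62]  (not all equal)
t=6: [71, 65, 66, 68, 63, 63, 67, 66, 64, 69, 66, 64, 64, 68, 67, 62, 63, 66, 67, 69]  (not all equal)
t=7: [70, 65, 67, 69, 64, 65, 69, 68, 65, 69, 71, 69, 67, 68, 64, 70, 70, 69, 65, 66]  (not all equal)
t=8: [68, 64, 66, 68, 64, 63, 66, 66, 64, 69, 65, 64, 64, 68, 65, 62, 63, 66, 65, 69]  (not all equal)
t=9: [70, 67, 67, 69, 64, 67, 69, 68, 65, 69, 71, 69, 67, 69, 64, 70, 70, 70, 65, 68]  (not all equal)
t=10: [66, 64, 65, 68, 64, 63, 65, 66, 64, 69, 64, 64, 64, 68, 64, 62, 63, 66, 64, 69]  (not all equal)
t=11: [70, 68, 67, 69, 64, 69, 69, 69, 65, 69, 71, 70, 67, 69, 64, 71, 70, 70, 65, 69]  (not all equal)
t=12: [64, 64, 64, 68, 64, 63, 64, 66, 64, 69, 62, 63, 63, 68, 64, 62, 62, 66, 63, 69]  (not all equal)
t=13: [70, 70, 67, 69, 64, 71, 70, 70, 65, 69, 72, 72, 68, 70, 64, 73, 71, 72, 65, 70]  (not all equal)
t=14: [62, 64, 63, 68, 64, 62, 62, 65, 63, 69, 60, 62, 61, 67, 63, 60, 59, 65, 62, 69]  (not all equal)
t=15: [71, 72, 68, 71, 64, 73, 71, 72, 66, 70, 74, 74, 69, 72, 65, 75, 72, 73, 66, 72]  (not all equal)
t=16: [59, 62, 60, 67, 62, 60, 59, 64, 61, 68, 58, 60, 59, 66, 61, 58, 58, 63, 60, 68]  (not all equal)
t=17: [74, 74, 70, 73, 66, 73, 73, 74, 67, 73, 74, 73, 71, 74, 66, 73, 73, 74, 68, 74]  (not all equal)
t=18: [58, 59, 58, 65, 59, 58, 58, 62, 58, 67, 58, 59, 58, 65, 58, 58, 58, 61, 58, 66]  (not all equal)
t=19: [73, 73, 72, 73, 68, 73, 73, 73, 69, 73, 73, 73, 72, 72, 68, 73, 73, 73, 70, 72]  (not all equal)
t=20: [59, 59, 59, 62, 59, 59, 59, 60, 59, 64, 59, 59, 59, 62, 59, 59, 59, 60, 59, 63]  (not all equal)
t=21: [74, 74, 74, 73, 71, 74, 74, 74, 73, 73, 74, 74, 74, 73, 71, 74, 74, 74, 73, 73]  (not all equal)
t=22: [58, 58, 58, 59, 59, 58, 58, 58, 58, 60, 58, 58, 58, 59, 59, 58, 58, 58, 58, 60]  (not all equal)
t=23: [73, 73, 73, 73, 74, 73, 73, 73, 74, 73, 73, 73, 73, 73, 75, 73, 73, 73, 74, 73]  (not all equal)
t=24: [59, 59, 59, 58, 58, 59, 59, 58, 58, 57, 59, 59, 59, 58, 58, 59, 59, 58, 58, 57]  (not all equal)
t=25: [74, 74, 73, 73, 72, 74, 73, 73, 72, 72, 74, 74, 73, 73, 72, 74, 73, 73, 72, 72]  (not all equal)
t=26: [58, 58, 58, 59, 59, 58, 58, 59, 59, 60, 58, 58, 58, 59, 59, 58, 58, 59, 59, 60]  (not all equal)
t=27: [73, 73, 73, 73, 74, 73, 73, 73, 74, 74, 73, 73, 73, 73, 75, 73, 73, 73, 74, 74]  (not all equal)
t=28: [59, 59, 59, 58, 58, 59, 59, 58, 58, 57, 59, 59, 59, 58, 58, 59, 59, 58, 58, 57]  (not all equal)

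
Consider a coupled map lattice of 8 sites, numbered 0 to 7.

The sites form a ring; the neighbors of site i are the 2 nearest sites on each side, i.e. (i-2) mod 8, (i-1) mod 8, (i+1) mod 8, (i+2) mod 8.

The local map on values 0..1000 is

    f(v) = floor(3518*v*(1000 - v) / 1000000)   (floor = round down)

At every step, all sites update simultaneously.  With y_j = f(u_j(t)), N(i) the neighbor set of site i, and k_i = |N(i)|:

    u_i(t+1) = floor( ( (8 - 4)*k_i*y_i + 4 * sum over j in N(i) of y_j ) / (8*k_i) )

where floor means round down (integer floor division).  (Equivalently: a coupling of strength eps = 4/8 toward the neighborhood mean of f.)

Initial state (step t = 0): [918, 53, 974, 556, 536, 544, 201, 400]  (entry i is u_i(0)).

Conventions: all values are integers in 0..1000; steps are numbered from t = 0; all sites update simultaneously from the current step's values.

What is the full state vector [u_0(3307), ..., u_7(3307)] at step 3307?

Simulating step by step:
t=0: [918, 53, 974, 556, 536, 544, 201, 400]
t=1: [341, 346, 317, 685, 736, 829, 638, 656]
t=2: [790, 785, 759, 721, 695, 629, 751, 758]
t=3: [608, 618, 650, 703, 725, 754, 677, 654]
t=4: [818, 811, 787, 739, 719, 701, 757, 784]
t=5: [557, 567, 600, 660, 686, 697, 644, 603]
t=6: [853, 849, 831, 795, 776, 770, 804, 830]
t=7: [469, 476, 506, 558, 586, 590, 548, 506]
t=8: [876, 876, 873, 866, 860, 859, 867, 873]
t=9: [386, 387, 394, 406, 415, 416, 405, 394]
t=10: [836, 836, 840, 846, 850, 850, 846, 840]
t=11: [476, 476, 469, 460, 453, 453, 460, 469]
t=12: [876, 876, 875, 873, 872, 872, 873, 875]
t=13: [383, 383, 385, 388, 390, 390, 388, 385]
t=14: [831, 831, 832, 834, 835, 835, 834, 832]
t=15: [492, 492, 490, 487, 485, 485, 487, 490]
t=16: [878, 878, 878, 878, 878, 878, 878, 878]
t=17: [376, 376, 376, 376, 376, 376, 376, 376]
t=18: [825, 825, 825, 825, 825, 825, 825, 825]
t=19: [507, 507, 507, 507, 507, 507, 507, 507]
t=20: [879, 879, 879, 879, 879, 879, 879, 879]
t=21: [374, 374, 374, 374, 374, 374, 374, 374]
t=22: [823, 823, 823, 823, 823, 823, 823, 823]
t=23: [512, 512, 512, 512, 512, 512, 512, 512]
t=24: [878, 878, 878, 878, 878, 878, 878, 878]

Answer: [507, 507, 507, 507, 507, 507, 507, 507]
Key observation: The state at step 16, [878, 878, 878, 878, 878, 878, 878, 878], reappears at step 24: the system is in a cycle of period 8 from step 16 on.  Therefore the state at step 3307 equals the state at step 16 + ((3307 - 16) mod 8) = 19, which is [507, 507, 507, 507, 507, 507, 507, 507].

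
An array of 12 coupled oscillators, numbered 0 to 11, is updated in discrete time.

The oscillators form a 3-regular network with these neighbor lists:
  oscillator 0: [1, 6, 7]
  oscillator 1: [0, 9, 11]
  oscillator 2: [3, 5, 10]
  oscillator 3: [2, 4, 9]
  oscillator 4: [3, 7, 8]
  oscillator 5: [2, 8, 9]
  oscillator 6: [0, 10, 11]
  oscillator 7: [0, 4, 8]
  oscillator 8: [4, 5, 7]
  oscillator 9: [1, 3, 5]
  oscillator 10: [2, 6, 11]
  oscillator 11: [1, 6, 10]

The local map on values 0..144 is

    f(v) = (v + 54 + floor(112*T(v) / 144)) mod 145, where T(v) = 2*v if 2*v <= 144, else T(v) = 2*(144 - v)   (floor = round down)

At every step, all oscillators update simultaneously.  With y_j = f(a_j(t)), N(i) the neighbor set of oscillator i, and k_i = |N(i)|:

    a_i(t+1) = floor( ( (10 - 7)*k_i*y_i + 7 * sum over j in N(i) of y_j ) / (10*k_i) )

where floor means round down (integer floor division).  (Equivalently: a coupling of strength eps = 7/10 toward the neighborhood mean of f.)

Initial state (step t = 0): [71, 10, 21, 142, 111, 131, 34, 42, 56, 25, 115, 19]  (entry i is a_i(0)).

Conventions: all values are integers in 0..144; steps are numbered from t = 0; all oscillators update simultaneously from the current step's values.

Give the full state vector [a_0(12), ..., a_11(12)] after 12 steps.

Answer: [85, 85, 85, 85, 85, 85, 85, 85, 85, 85, 85, 85]

Derivation:
t=0: [71, 10, 21, 142, 111, 131, 34, 42, 56, 25, 115, 19]
t=1: [81, 95, 74, 85, 49, 82, 102, 54, 49, 80, 102, 97]
t=2: [73, 83, 85, 75, 48, 75, 79, 50, 49, 85, 80, 77]
t=3: [76, 88, 88, 74, 46, 74, 89, 47, 47, 88, 88, 88]
t=4: [72, 85, 87, 72, 42, 73, 85, 42, 42, 87, 83, 83]
t=5: [71, 86, 88, 70, 33, 70, 87, 33, 33, 88, 85, 85]
t=6: [98, 85, 85, 97, 126, 97, 85, 126, 126, 85, 84, 84]
t=7: [77, 83, 82, 78, 66, 78, 83, 66, 66, 82, 85, 85]
t=8: [85, 86, 87, 85, 79, 85, 86, 80, 79, 87, 85, 85]
t=9: [85, 84, 84, 85, 87, 85, 85, 87, 87, 84, 84, 85]
t=10: [85, 85, 85, 85, 84, 85, 85, 84, 84, 85, 85, 85]
t=11: [85, 85, 85, 85, 85, 85, 85, 85, 85, 85, 85, 85]
t=12: [85, 85, 85, 85, 85, 85, 85, 85, 85, 85, 85, 85]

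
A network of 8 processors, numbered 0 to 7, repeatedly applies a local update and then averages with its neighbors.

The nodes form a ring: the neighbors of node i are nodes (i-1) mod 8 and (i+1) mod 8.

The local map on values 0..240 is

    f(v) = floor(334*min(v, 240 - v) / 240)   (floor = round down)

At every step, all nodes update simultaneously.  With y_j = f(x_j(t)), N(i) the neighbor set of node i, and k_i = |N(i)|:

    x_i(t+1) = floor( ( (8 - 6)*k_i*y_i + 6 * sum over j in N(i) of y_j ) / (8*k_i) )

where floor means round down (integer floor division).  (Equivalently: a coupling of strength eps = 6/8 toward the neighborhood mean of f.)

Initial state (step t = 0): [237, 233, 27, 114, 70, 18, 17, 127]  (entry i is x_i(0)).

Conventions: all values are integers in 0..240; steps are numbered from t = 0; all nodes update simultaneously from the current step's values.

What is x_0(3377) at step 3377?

Answer: x_0(3377) = 117
Key observation: The state at step 17, [117, 121, 121, 117, 112, 108, 108, 112], reappears at step 21: the system is in a cycle of period 4 from step 17 on.  Therefore the state at step 3377 equals the state at step 17 + ((3377 - 17) mod 4) = 17, which is [117, 121, 121, 117, 112, 108, 108, 112].

Derivation:
t=0: [237, 233, 27, 114, 70, 18, 17, 127]
t=1: [63, 17, 71, 89, 92, 51, 74, 49]
t=2: [55, 75, 79, 115, 104, 103, 77, 87]
t=3: [103, 95, 126, 134, 149, 129, 125, 98]
t=4: [136, 145, 144, 143, 144, 145, 148, 147]
t=5: [133, 136, 133, 133, 133, 130, 129, 134]
t=6: [146, 147, 146, 148, 149, 151, 151, 150]
t=7: [127, 129, 128, 128, 125, 124, 123, 126]
t=8: [156, 155, 154, 156, 158, 161, 160, 159]
t=9: [115, 117, 117, 116, 112, 111, 110, 113]
t=10: [159, 161, 161, 159, 156, 154, 154, 156]
t=11: [112, 110, 110, 112, 115, 117, 117, 115]
t=12: [156, 153, 153, 156, 158, 161, 161, 158]
t=13: [117, 119, 119, 117, 112, 110, 110, 112]
t=14: [160, 163, 163, 160, 156, 153, 153, 156]
t=15: [111, 108, 108, 111, 116, 119, 119, 116]
t=16: [155, 151, 151, 155, 159, 163, 163, 159]
t=17: [117, 121, 121, 117, 112, 108, 108, 112]
t=18: [160, 163, 163, 160, 155, 151, 151, 155]
t=19: [112, 108, 108, 112, 117, 121, 121, 117]
t=20: [155, 151, 151, 155, 160, 163, 163, 160]
t=21: [117, 121, 121, 117, 112, 108, 108, 112]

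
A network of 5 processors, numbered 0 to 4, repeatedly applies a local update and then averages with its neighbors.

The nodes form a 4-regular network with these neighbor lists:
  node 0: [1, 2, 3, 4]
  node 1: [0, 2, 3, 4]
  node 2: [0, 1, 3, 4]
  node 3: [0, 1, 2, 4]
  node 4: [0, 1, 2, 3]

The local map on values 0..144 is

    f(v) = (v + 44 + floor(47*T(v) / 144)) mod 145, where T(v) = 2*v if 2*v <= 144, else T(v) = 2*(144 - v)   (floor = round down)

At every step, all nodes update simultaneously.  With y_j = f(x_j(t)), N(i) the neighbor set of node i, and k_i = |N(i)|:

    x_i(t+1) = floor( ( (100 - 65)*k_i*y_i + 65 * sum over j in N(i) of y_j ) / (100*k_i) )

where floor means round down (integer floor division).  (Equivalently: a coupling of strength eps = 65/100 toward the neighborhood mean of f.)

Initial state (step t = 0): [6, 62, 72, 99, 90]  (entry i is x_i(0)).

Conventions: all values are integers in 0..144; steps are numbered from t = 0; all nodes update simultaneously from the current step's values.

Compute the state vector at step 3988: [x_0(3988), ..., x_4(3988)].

Simulating step by step:
t=0: [6, 62, 72, 99, 90]
t=1: [29, 20, 23, 25, 24]
t=2: [84, 82, 83, 83, 83]
t=3: [21, 21, 21, 21, 21]
t=4: [78, 78, 78, 78, 78]
t=5: [20, 20, 20, 20, 20]
t=6: [77, 77, 77, 77, 77]
t=7: [19, 19, 19, 19, 19]
t=8: [75, 75, 75, 75, 75]
t=9: [19, 19, 19, 19, 19]

Answer: [75, 75, 75, 75, 75]
Key observation: The state at step 7, [19, 19, 19, 19, 19], reappears at step 9: the system is in a cycle of period 2 from step 7 on.  Therefore the state at step 3988 equals the state at step 7 + ((3988 - 7) mod 2) = 8, which is [75, 75, 75, 75, 75].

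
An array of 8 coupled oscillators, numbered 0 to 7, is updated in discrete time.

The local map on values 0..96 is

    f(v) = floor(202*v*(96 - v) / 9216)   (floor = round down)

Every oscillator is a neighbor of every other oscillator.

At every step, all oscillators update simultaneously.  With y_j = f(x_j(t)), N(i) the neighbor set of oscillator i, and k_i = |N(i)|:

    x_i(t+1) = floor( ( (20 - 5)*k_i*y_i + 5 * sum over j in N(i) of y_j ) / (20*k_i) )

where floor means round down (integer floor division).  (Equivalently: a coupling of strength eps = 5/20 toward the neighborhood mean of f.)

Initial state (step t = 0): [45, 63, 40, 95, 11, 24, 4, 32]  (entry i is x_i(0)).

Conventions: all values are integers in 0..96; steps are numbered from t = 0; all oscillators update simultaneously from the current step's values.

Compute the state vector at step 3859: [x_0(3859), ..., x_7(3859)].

Answer: [50, 50, 50, 50, 50, 50, 50, 50]
Key observation: The state at step 5, [50, 50, 50, 50, 50, 50, 50, 50], reappears at step 6: the system is in a cycle of period 1 from step 5 on.  Therefore the state at step 3859 equals the state at step 5 + ((3859 - 5) mod 1) = 5, which is [50, 50, 50, 50, 50, 50, 50, 50].

Derivation:
t=0: [45, 63, 40, 95, 11, 24, 4, 32]
t=1: [44, 41, 44, 10, 23, 35, 14, 40]
t=2: [47, 46, 47, 24, 37, 44, 29, 46]
t=3: [49, 49, 49, 39, 47, 49, 43, 49]
t=4: [49, 49, 49, 48, 49, 49, 49, 49]
t=5: [50, 50, 50, 50, 50, 50, 50, 50]
t=6: [50, 50, 50, 50, 50, 50, 50, 50]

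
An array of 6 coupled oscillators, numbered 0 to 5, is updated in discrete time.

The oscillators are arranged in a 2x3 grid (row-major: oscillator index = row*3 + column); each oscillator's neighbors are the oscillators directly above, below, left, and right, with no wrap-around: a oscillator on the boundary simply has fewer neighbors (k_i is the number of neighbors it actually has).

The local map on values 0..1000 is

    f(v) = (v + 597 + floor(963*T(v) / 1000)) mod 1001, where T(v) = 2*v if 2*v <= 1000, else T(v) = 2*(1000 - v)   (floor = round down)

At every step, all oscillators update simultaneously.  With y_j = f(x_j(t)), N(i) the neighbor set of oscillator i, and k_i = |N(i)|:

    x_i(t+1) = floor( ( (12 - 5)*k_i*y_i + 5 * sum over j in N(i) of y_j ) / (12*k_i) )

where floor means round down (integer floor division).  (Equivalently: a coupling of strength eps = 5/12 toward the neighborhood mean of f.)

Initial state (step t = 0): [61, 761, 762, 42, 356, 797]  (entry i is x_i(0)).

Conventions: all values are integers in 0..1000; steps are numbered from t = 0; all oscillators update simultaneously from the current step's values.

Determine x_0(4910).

Simulating step by step:
t=0: [61, 761, 762, 42, 356, 797]
t=1: [772, 786, 809, 713, 693, 759]
t=2: [815, 804, 786, 853, 856, 821]
t=3: [761, 771, 783, 738, 740, 761]
t=4: [819, 811, 802, 833, 829, 816]
t=5: [761, 768, 774, 753, 757, 766]
t=6: [817, 811, 807, 821, 818, 812]
t=7: [765, 769, 772, 762, 765, 769]
t=8: [812, 809, 807, 814, 812, 809]
t=9: [770, 771, 773, 768, 770, 772]
t=10: [808, 807, 806, 809, 808, 807]
t=11: [773, 773, 774, 772, 773, 774]
t=12: [806, 805, 805, 806, 806, 805]
t=13: [775, 775, 776, 775, 775, 775]
t=14: [804, 803, 803, 804, 804, 803]
t=15: [777, 777, 778, 777, 777, 777]
t=16: [802, 801, 801, 802, 802, 801]
t=17: [779, 779, 780, 779, 779, 779]
t=18: [800, 799, 799, 800, 800, 799]
t=19: [781, 781, 782, 781, 781, 781]
t=20: [798, 797, 797, 798, 798, 797]
t=21: [783, 783, 783, 783, 783, 783]
t=22: [796, 796, 796, 796, 796, 796]
t=23: [784, 784, 784, 784, 784, 784]
t=24: [796, 796, 796, 796, 796, 796]

Answer: x_0(4910) = 796
Key observation: The state at step 22, [796, 796, 796, 796, 796, 796], reappears at step 24: the system is in a cycle of period 2 from step 22 on.  Therefore the state at step 4910 equals the state at step 22 + ((4910 - 22) mod 2) = 22, which is [796, 796, 796, 796, 796, 796].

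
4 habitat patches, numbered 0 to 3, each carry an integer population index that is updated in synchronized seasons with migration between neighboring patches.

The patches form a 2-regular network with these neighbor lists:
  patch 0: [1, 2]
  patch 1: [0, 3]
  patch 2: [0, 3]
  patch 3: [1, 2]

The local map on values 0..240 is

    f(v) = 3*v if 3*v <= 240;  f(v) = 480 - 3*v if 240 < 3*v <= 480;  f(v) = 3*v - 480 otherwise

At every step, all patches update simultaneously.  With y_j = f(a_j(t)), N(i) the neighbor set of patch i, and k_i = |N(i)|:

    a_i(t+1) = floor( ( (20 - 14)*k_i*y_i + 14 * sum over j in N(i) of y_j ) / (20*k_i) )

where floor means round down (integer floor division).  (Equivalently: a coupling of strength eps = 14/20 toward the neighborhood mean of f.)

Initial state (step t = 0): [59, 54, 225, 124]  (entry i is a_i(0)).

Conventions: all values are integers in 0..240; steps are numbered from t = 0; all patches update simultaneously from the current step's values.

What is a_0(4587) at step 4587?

Answer: a_0(4587) = 48
Key observation: The state at step 31, [48, 48, 48, 48], reappears at step 33: the system is in a cycle of period 2 from step 31 on.  Therefore the state at step 4587 equals the state at step 31 + ((4587 - 31) mod 2) = 31, which is [48, 48, 48, 48].

Derivation:
t=0: [59, 54, 225, 124]
t=1: [178, 148, 158, 157]
t=2: [30, 32, 23, 17]
t=3: [84, 78, 70, 73]
t=4: [223, 226, 219, 221]
t=5: [187, 189, 183, 186]
t=6: [78, 81, 76, 78]
t=7: [232, 234, 232, 232]
t=8: [218, 217, 216, 218]
t=9: [170, 173, 172, 170]
t=10: [35, 32, 31, 35]
t=11: [97, 102, 101, 97]
t=12: [179, 184, 185, 179]
t=13: [68, 61, 62, 68]
t=14: [190, 197, 198, 190]
t=15: [105, 96, 97, 105]
t=16: [182, 173, 172, 182]
t=17: [46, 57, 57, 46]
t=18: [161, 147, 147, 161]
t=19: [28, 13, 13, 28]
t=20: [52, 70, 70, 52]
t=21: [193, 172, 172, 193]
t=22: [54, 80, 80, 54]
t=23: [216, 185, 185, 216]
t=24: [102, 140, 140, 102]
t=25: [94, 139, 139, 94]
t=26: [103, 157, 157, 103]
t=27: [57, 122, 122, 57]
t=28: [131, 153, 153, 131]
t=29: [40, 67, 67, 40]
t=30: [176, 144, 144, 176]
t=31: [48, 48, 48, 48]
t=32: [144, 144, 144, 144]
t=33: [48, 48, 48, 48]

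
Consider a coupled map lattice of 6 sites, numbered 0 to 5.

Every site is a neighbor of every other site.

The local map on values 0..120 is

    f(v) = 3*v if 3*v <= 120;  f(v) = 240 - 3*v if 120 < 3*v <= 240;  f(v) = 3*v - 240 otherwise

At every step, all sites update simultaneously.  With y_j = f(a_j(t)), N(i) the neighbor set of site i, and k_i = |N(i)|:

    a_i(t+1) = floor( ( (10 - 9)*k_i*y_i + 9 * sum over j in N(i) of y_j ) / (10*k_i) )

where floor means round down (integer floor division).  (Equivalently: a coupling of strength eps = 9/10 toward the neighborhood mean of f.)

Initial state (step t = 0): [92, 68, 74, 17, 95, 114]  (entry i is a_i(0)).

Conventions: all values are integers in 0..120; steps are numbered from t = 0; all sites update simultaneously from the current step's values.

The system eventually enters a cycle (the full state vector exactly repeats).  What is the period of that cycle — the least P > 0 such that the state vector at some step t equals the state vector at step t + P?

Answer: 4
Key observation: The state at step 4, [84, 84, 84, 84, 84, 84], reappears at step 8 — and no state repeats earlier — so the cycle the system enters has period 4.

Derivation:
t=0: [92, 68, 74, 17, 95, 114]
t=1: [48, 48, 50, 47, 48, 43]
t=2: [98, 98, 98, 97, 98, 96]
t=3: [52, 52, 52, 52, 52, 52]
t=4: [84, 84, 84, 84, 84, 84]
t=5: [12, 12, 12, 12, 12, 12]
t=6: [36, 36, 36, 36, 36, 36]
t=7: [108, 108, 108, 108, 108, 108]
t=8: [84, 84, 84, 84, 84, 84]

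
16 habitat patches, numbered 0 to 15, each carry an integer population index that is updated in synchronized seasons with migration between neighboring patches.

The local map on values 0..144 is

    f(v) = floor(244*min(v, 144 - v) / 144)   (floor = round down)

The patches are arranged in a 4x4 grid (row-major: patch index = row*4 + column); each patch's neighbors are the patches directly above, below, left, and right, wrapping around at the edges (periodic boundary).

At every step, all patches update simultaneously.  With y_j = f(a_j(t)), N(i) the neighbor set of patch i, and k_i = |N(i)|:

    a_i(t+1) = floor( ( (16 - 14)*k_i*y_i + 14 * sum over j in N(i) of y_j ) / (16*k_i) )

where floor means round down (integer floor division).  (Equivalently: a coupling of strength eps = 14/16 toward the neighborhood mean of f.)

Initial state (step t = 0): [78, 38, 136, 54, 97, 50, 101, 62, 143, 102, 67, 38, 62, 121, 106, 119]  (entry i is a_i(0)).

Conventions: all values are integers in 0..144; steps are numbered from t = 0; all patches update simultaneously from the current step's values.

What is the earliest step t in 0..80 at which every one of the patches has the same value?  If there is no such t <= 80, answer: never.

Answer: 16
Key observation: Synchronization is absorbing here: once all patches are equal they stay equal, and step 16 is the first all-equal step.

Derivation:
t=0: [78, 38, 136, 54, 97, 50, 101, 62, 143, 102, 67, 38, 62, 121, 106, 119]  (not all equal)
t=1: [88, 61, 65, 70, 75, 73, 77, 80, 69, 60, 73, 65, 55, 71, 53, 76]  (not all equal)
t=2: [105, 110, 106, 108, 110, 109, 114, 113, 106, 116, 105, 114, 108, 99, 112, 104]  (not all equal)
t=3: [59, 65, 56, 62, 59, 53, 58, 54, 55, 63, 52, 60, 67, 57, 66, 57]  (not all equal)
t=4: [105, 96, 104, 96, 93, 101, 91, 99, 103, 93, 102, 93, 98, 108, 95, 106]  (not all equal)
t=5: [79, 68, 81, 69, 72, 83, 73, 84, 81, 70, 84, 72, 66, 79, 67, 79]  (not all equal)
t=6: [115, 108, 114, 107, 107, 116, 104, 117, 116, 106, 116, 106, 109, 113, 107, 114]  (not all equal)
t=7: [59, 50, 61, 50, 48, 61, 49, 61, 60, 50, 62, 49, 50, 60, 51, 60]  (not all equal)
t=8: [85, 99, 86, 99, 98, 85, 100, 85, 85, 100, 86, 100, 98, 86, 100, 86]  (not all equal)
t=9: [79, 95, 77, 95, 96, 78, 95, 78, 78, 95, 77, 95, 95, 78, 95, 78]  (not all equal)
t=10: [85, 107, 86, 107, 107, 86, 108, 86, 86, 107, 86, 107, 107, 86, 108, 86]  (not all equal)
t=11: [66, 93, 66, 93, 93, 66, 93, 66, 66, 93, 66, 93, 93, 66, 93, 66]  (not all equal)
t=12: [89, 107, 89, 107, 107, 89, 107, 89, 89, 107, 89, 107, 107, 89, 107, 89]  (not all equal)
t=13: [65, 89, 65, 89, 89, 65, 89, 65, 65, 89, 65, 89, 89, 65, 89, 65]  (not all equal)
t=14: [95, 107, 95, 107, 107, 95, 107, 95, 95, 107, 95, 107, 107, 95, 107, 95]  (not all equal)
t=15: [64, 80, 64, 80, 80, 64, 80, 64, 64, 80, 64, 80, 80, 64, 80, 64]  (not all equal)
t=16: [108, 108, 108, 108, 108, 108, 108, 108, 108, 108, 108, 108, 108, 108, 108, 108]  (all equal)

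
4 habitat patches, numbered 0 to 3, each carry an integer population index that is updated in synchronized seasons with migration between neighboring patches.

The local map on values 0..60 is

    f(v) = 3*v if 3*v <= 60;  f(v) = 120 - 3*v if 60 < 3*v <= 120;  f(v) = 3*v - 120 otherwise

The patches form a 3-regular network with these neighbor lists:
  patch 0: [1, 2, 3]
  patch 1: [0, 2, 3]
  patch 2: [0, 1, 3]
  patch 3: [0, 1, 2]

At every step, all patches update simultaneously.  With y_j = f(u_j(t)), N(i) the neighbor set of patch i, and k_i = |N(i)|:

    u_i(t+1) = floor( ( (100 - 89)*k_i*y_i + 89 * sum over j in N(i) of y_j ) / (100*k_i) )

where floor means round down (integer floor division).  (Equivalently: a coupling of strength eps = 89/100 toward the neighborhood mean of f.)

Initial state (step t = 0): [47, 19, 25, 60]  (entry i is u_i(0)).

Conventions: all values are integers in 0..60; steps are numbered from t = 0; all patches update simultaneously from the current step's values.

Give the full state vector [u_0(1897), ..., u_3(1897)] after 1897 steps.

Simulating step by step:
t=0: [47, 19, 25, 60]
t=1: [50, 43, 45, 43]
t=2: [13, 17, 15, 17]
t=3: [47, 45, 46, 45]
t=4: [16, 17, 17, 17]
t=5: [50, 50, 50, 50]
t=6: [30, 30, 30, 30]
t=7: [30, 30, 30, 30]

Answer: [30, 30, 30, 30]
Key observation: The state at step 6, [30, 30, 30, 30], reappears at step 7: the system is in a cycle of period 1 from step 6 on.  Therefore the state at step 1897 equals the state at step 6 + ((1897 - 6) mod 1) = 6, which is [30, 30, 30, 30].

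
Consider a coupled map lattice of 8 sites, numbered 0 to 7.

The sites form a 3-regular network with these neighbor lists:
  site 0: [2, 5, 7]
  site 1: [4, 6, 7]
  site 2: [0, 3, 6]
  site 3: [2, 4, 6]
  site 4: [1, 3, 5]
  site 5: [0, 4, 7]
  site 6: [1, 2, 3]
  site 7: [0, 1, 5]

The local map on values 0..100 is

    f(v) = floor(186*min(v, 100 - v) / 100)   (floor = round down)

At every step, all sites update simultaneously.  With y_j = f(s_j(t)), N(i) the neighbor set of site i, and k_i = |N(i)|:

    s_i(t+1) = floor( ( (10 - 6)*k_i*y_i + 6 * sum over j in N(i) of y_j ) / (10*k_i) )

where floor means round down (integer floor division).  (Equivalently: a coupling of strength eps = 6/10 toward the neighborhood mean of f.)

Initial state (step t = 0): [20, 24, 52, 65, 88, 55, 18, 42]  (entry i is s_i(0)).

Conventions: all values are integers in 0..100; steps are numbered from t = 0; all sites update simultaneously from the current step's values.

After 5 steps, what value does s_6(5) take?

Answer: s_6(5) = 55

Derivation:
t=0: [20, 24, 52, 65, 88, 55, 18, 42]
t=1: [64, 44, 62, 54, 47, 60, 52, 64]
t=2: [68, 80, 76, 83, 82, 73, 82, 70]
t=3: [53, 39, 42, 34, 36, 49, 35, 51]
t=4: [86, 73, 74, 67, 71, 85, 68, 86]
t=5: [30, 47, 48, 56, 48, 31, 55, 31]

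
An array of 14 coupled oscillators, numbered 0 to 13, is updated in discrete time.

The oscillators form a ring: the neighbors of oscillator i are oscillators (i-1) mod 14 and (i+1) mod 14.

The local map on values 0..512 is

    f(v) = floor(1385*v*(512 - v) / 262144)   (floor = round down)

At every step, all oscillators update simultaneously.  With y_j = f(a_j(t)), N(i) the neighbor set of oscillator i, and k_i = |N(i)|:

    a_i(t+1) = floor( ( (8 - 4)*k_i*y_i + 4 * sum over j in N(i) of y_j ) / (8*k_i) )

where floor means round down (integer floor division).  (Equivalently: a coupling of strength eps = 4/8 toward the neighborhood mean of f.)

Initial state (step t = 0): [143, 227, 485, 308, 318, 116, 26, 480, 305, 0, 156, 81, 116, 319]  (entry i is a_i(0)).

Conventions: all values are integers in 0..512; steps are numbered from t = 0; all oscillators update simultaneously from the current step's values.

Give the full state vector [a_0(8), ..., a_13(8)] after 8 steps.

Simulating step by step:
t=0: [143, 227, 485, 308, 318, 116, 26, 480, 305, 0, 156, 81, 116, 319]
t=1: [305, 257, 202, 264, 305, 218, 113, 140, 186, 156, 192, 225, 248, 292]
t=2: [337, 338, 337, 338, 337, 311, 272, 277, 302, 307, 320, 337, 342, 339]
t=3: [310, 310, 310, 310, 315, 328, 340, 341, 336, 330, 322, 313, 308, 309]
t=4: [330, 330, 330, 329, 325, 317, 310, 309, 312, 317, 323, 328, 330, 330]
t=5: [317, 317, 317, 318, 321, 325, 329, 330, 328, 325, 322, 318, 317, 317]
t=6: [326, 326, 325, 324, 323, 320, 318, 317, 318, 320, 323, 324, 325, 326]
t=7: [320, 320, 320, 321, 322, 323, 325, 325, 325, 323, 322, 321, 320, 320]
t=8: [324, 324, 323, 323, 322, 322, 321, 321, 321, 322, 322, 323, 323, 324]

Answer: [324, 324, 323, 323, 322, 322, 321, 321, 321, 322, 322, 323, 323, 324]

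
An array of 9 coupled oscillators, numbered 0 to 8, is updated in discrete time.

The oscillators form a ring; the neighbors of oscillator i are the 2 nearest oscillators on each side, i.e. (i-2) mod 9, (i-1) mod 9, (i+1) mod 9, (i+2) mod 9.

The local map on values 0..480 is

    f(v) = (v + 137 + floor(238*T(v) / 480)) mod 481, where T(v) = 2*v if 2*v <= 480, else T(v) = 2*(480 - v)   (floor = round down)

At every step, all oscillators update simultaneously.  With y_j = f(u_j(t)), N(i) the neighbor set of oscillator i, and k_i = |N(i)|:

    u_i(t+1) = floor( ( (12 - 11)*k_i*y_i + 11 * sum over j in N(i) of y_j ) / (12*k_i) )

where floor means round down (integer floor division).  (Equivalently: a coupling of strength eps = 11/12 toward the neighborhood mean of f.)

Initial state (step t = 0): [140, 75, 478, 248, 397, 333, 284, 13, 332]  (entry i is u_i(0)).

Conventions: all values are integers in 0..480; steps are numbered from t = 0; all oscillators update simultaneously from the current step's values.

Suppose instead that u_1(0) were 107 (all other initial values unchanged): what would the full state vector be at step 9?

Answer: [405, 405, 405, 405, 405, 405, 405, 405, 405]
Key observation: This trace re-runs the system from the modified initial state.

Derivation:
t=0: [140, 107, 478, 248, 397, 333, 284, 13, 332]
t=1: [213, 216, 248, 183, 134, 140, 140, 200, 254]
t=2: [100, 91, 146, 239, 259, 239, 265, 243, 156]
t=3: [331, 334, 246, 242, 200, 133, 205, 251, 248]
t=4: [134, 134, 115, 176, 172, 121, 171, 179, 117]
t=5: [297, 295, 326, 372, 320, 254, 323, 373, 327]
t=6: [134, 134, 134, 134, 134, 134, 134, 134, 134]
t=7: [403, 403, 403, 403, 403, 403, 403, 403, 403]
t=8: [135, 135, 135, 135, 135, 135, 135, 135, 135]
t=9: [405, 405, 405, 405, 405, 405, 405, 405, 405]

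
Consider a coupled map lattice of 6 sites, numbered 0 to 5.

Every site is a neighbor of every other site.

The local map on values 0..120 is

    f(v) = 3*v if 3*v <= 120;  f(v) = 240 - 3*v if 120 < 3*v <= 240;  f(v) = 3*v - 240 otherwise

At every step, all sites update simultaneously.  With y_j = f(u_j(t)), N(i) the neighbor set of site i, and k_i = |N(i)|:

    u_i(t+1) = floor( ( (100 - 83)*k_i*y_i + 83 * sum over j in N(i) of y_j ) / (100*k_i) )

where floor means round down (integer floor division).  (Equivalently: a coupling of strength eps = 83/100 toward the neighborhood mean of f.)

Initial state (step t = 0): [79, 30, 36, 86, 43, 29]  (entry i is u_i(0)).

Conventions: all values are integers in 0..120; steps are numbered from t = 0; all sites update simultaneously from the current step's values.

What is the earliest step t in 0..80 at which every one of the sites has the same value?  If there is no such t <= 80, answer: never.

Simulating step by step:
t=0: [79, 30, 36, 86, 43, 29]  (not all equal)
t=1: [69, 69, 69, 69, 69, 69]  (all equal)

Answer: 1
Key observation: Synchronization is absorbing here: once all sites are equal they stay equal, and step 1 is the first all-equal step.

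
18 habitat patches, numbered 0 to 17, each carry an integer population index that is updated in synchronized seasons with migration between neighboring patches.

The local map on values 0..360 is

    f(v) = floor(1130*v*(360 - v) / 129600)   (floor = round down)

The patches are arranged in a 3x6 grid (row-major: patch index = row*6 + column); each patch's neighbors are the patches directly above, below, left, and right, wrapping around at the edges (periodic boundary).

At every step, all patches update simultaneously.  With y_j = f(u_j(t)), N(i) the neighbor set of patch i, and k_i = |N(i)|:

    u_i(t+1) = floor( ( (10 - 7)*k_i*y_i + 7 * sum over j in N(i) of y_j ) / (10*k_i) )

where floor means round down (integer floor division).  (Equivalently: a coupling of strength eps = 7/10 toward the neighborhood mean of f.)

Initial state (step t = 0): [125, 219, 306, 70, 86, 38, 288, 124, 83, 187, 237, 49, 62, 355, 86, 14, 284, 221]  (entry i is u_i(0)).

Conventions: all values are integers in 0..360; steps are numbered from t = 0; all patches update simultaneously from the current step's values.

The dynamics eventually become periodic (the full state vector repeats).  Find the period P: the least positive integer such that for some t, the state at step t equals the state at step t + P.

Answer: 2
Key observation: The state at step 6, [279, 279, 279, 279, 279, 280, 279, 279, 279, 279, 279, 279, 279, 279, 279, 279, 279, 279], reappears at step 8 — and no state repeats earlier — so the cycle the system enters has period 2.

Derivation:
t=0: [125, 219, 306, 70, 86, 38, 288, 124, 83, 187, 237, 49, 62, 355, 86, 14, 284, 221]
t=1: [202, 197, 191, 170, 188, 182, 194, 192, 215, 202, 217, 180, 173, 160, 131, 161, 190, 182]
t=2: [279, 279, 275, 280, 279, 281, 280, 278, 273, 276, 277, 279, 280, 276, 272, 276, 278, 281]
t=3: [195, 199, 202, 199, 196, 195, 196, 199, 204, 201, 198, 195, 196, 200, 204, 201, 198, 194]
t=4: [279, 279, 278, 278, 279, 280, 279, 278, 277, 278, 279, 279, 279, 278, 277, 278, 279, 279]
t=5: [196, 197, 198, 197, 196, 196, 197, 198, 198, 198, 197, 196, 197, 198, 198, 198, 197, 196]
t=6: [279, 279, 279, 279, 279, 280, 279, 279, 279, 279, 279, 279, 279, 279, 279, 279, 279, 279]
t=7: [196, 197, 197, 197, 196, 196, 197, 197, 197, 197, 197, 196, 197, 197, 197, 197, 197, 196]
t=8: [279, 279, 279, 279, 279, 280, 279, 279, 279, 279, 279, 279, 279, 279, 279, 279, 279, 279]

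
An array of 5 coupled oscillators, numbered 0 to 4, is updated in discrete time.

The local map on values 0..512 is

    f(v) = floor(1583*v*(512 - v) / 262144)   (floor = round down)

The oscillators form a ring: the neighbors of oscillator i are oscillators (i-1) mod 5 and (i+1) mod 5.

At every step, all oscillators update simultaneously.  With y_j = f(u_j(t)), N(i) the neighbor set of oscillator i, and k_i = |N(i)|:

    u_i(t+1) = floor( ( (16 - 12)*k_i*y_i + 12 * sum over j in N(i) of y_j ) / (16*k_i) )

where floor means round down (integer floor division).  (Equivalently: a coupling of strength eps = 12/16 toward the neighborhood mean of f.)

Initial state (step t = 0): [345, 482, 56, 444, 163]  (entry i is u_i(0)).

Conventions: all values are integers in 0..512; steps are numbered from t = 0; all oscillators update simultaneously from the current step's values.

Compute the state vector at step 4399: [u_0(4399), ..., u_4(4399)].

Simulating step by step:
t=0: [345, 482, 56, 444, 163]
t=1: [248, 209, 139, 231, 284]
t=2: [388, 361, 368, 361, 392]
t=3: [302, 311, 326, 308, 303]
t=4: [380, 374, 375, 375, 380]
t=5: [305, 307, 310, 307, 305]
t=6: [380, 379, 379, 379, 380]
t=7: [302, 303, 304, 303, 302]
t=8: [382, 381, 381, 381, 382]
t=9: [299, 300, 301, 300, 299]
t=10: [384, 383, 383, 383, 384]
t=11: [296, 297, 298, 297, 296]
t=12: [385, 385, 385, 385, 385]
t=13: [295, 295, 295, 295, 295]
t=14: [386, 386, 386, 386, 386]
t=15: [293, 293, 293, 293, 293]
t=16: [387, 387, 387, 387, 387]
t=17: [292, 292, 292, 292, 292]
t=18: [387, 387, 387, 387, 387]

Answer: [292, 292, 292, 292, 292]
Key observation: The state at step 16, [387, 387, 387, 387, 387], reappears at step 18: the system is in a cycle of period 2 from step 16 on.  Therefore the state at step 4399 equals the state at step 16 + ((4399 - 16) mod 2) = 17, which is [292, 292, 292, 292, 292].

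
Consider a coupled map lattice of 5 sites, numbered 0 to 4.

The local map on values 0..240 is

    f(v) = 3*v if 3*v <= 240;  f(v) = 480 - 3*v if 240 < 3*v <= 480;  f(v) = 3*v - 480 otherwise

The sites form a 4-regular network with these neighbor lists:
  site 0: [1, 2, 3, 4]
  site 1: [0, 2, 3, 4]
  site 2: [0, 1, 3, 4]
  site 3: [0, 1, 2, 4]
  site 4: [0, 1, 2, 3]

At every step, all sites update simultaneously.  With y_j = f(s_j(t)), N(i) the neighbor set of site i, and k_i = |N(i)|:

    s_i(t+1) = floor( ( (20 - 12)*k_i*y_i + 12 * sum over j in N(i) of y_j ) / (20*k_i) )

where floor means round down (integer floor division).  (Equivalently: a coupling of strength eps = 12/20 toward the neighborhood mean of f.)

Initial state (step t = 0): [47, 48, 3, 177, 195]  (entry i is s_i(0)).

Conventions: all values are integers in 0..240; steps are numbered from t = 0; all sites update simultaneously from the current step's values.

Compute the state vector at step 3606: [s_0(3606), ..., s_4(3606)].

Answer: [25, 25, 24, 23, 24]
Key observation: The state at step 10, [25, 25, 24, 23, 24], reappears at step 14: the system is in a cycle of period 4 from step 10 on.  Therefore the state at step 3606 equals the state at step 10 + ((3606 - 10) mod 4) = 10, which is [25, 25, 24, 23, 24].

Derivation:
t=0: [47, 48, 3, 177, 195]
t=1: [102, 103, 69, 80, 93]
t=2: [192, 191, 200, 208, 199]
t=3: [109, 108, 115, 121, 114]
t=4: [143, 143, 138, 134, 139]
t=5: [59, 59, 62, 65, 62]
t=6: [182, 182, 184, 186, 184]
t=7: [69, 69, 71, 72, 71]
t=8: [210, 210, 211, 212, 211]
t=9: [151, 151, 152, 153, 152]
t=10: [25, 25, 24, 23, 24]
t=11: [73, 73, 72, 71, 72]
t=12: [217, 217, 216, 215, 216]
t=13: [169, 169, 168, 167, 168]
t=14: [25, 25, 24, 23, 24]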